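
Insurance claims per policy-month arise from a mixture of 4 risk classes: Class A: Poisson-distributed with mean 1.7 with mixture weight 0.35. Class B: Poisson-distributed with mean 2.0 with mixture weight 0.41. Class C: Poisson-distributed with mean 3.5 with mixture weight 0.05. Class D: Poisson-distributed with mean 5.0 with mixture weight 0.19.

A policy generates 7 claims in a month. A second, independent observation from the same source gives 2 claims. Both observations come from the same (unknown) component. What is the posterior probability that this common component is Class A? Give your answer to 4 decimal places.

0.0540

The responsibility of component k is π_k f_k(x) divided by Σ_j π_j f_j(x).
Since both observations come from the same component, the likelihood for component k is f_k(x₁)·f_k(x₂).
  p_A = [0.00148734] × [0.263978] = 0.000392626
  p_B = [0.00343709] × [0.270671] = 0.000930318
  p_C = [0.0385492] × [0.184959] = 0.00713002
  p_D = [0.104445] × [0.0842243] = 0.0087968
Unnormalised posteriors:
  π_A·p_A = 0.35 × 0.000392626 = 0.000137419
  π_B·p_B = 0.41 × 0.000930318 = 0.00038143
  π_C·p_C = 0.05 × 0.00713002 = 0.000356501
  π_D·p_D = 0.19 × 0.0087968 = 0.00167139
Marginal: 0.000137419 + 0.00038143 + 0.000356501 + 0.00167139 = 0.00254674
P(Class A | x₁,x₂) = 0.000137419 / 0.00254674 ≈ 0.0540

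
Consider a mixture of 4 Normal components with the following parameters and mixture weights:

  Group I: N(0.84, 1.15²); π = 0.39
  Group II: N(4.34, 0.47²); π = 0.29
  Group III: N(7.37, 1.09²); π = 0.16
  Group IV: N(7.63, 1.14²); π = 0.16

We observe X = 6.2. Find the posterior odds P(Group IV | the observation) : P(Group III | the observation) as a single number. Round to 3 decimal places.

0.775

Only the two components matter; the odds are (π_i f_i(x)) / (π_j f_j(x)).
Normal densities:
  p_I = (1/(1.15·√(2π)))·exp(−(6.2−0.84)²/(2·1.15²)) = 0.346906·exp(-10.86185) = 6.65227e-06
  p_II = (1/(0.47·√(2π)))·exp(−(6.2−4.34)²/(2·0.47²)) = 0.848813·exp(-7.83069) = 0.000337276
  p_III = (1/(1.09·√(2π)))·exp(−(6.2−7.37)²/(2·1.09²)) = 0.366002·exp(-0.57609) = 0.205727
  p_IV = (1/(1.14·√(2π)))·exp(−(6.2−7.63)²/(2·1.14²)) = 0.349949·exp(-0.78674) = 0.159341
0.0254946 / 0.0329164 ≈ 0.775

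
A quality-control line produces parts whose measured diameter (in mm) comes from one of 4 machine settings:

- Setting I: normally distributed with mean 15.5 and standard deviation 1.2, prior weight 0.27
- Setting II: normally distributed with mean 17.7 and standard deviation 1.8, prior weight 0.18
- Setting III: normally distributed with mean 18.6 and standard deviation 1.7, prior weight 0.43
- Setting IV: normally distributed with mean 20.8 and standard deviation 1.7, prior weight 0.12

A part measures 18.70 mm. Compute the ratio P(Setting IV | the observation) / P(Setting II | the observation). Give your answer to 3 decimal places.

0.384

Only the two components matter; the odds are (w_i f_i(x)) / (w_j f_j(x)).
Evaluate each component's likelihood at the observed value:
  f_I = 0.00949666
  f_II = 0.18994
  f_III = 0.234266
  f_IV = 0.109422
0.0131306 / 0.0341892 ≈ 0.384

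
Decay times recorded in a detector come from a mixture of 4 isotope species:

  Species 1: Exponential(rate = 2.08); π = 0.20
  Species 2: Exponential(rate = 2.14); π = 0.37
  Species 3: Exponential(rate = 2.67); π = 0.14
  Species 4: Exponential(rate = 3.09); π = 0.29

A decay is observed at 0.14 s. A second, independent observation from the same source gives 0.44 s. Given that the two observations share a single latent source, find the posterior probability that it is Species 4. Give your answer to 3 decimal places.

By Bayes' theorem, P(k | x) = w_k f_k(x) / Σ_j w_j f_j(x).
Since both observations come from the same component, the likelihood for component k is f_k(x₁)·f_k(x₂).
  p_1 = [2.08·e^(−2.08·0.14) = 2.08·e^(−0.2912) = 1.55452] × [0.832908] = 1.29477
  p_2 = [2.14·e^(−2.14·0.14) = 2.14·e^(−0.2996) = 1.58599] × [0.834607] = 1.32367
  p_3 = [2.67·e^(−2.67·0.14) = 2.67·e^(−0.3738) = 1.83727] × [0.824712] = 1.51521
  p_4 = [3.09·e^(−3.09·0.14) = 3.09·e^(−0.4326) = 2.00485] × [0.793399] = 1.59065
Prior × likelihood for each component:
  w_1·p_1 = 0.20 × 1.29477 = 0.258955
  w_2·p_2 = 0.37 × 1.32367 = 0.48976
  w_3·p_3 = 0.14 × 1.51521 = 0.21213
  w_4·p_4 = 0.29 × 1.59065 = 0.461288
Evidence: 0.258955 + 0.48976 + 0.21213 + 0.461288 = 1.42213
So the posterior for Species 4 is 0.461288 / 1.42213 ≈ 0.324.

0.324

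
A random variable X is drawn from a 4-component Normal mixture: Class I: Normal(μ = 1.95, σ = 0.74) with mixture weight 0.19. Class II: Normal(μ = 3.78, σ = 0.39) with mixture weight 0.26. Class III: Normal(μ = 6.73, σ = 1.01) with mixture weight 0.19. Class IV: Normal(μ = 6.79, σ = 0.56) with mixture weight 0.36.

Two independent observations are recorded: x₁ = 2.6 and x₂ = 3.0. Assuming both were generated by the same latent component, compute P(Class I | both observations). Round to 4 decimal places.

0.9731

P(component k | x) = π_k·f_k(x) / marginal(x), where marginal(x) = Σ_j π_j·f_j(x).
Since both observations come from the same component, the likelihood for component k is f_k(x₁)·f_k(x₂).
  p_I = [(1/(0.74·√(2π)))·exp(−(2.6−1.95)²/(2·0.74²)) = 0.539111·exp(-0.38577) = 0.366555] × [0.19701] = 0.0722151
  p_II = [(1/(0.39·√(2π)))·exp(−(2.6−3.78)²/(2·0.39²)) = 1.022929·exp(-4.57725) = 0.0105189] × [0.138438] = 0.00145622
  p_III = [(1/(1.01·√(2π)))·exp(−(2.6−6.73)²/(2·1.01²)) = 0.394992·exp(-8.36041) = 9.24082e-05] × [0.000431489] = 3.98731e-08
  p_IV = [(1/(0.56·√(2π)))·exp(−(2.6−6.79)²/(2·0.56²)) = 0.712397·exp(-27.99123) = 4.96918e-13] × [8.06369e-11] = 4.00699e-23
Multiply by the mixture weights:
  π_I·p_I = 0.19 × 0.0722151 = 0.0137209
  π_II·p_II = 0.26 × 0.00145622 = 0.000378617
  π_III·p_III = 0.19 × 3.98731e-08 = 7.57589e-09
  π_IV·p_IV = 0.36 × 4.00699e-23 = 1.44252e-23
Marginal: 0.0137209 + 0.000378617 + 7.57589e-09 + 1.44252e-23 = 0.0140995
P(Class I | data) = 0.0137209 / 0.0140995 ≈ 0.9731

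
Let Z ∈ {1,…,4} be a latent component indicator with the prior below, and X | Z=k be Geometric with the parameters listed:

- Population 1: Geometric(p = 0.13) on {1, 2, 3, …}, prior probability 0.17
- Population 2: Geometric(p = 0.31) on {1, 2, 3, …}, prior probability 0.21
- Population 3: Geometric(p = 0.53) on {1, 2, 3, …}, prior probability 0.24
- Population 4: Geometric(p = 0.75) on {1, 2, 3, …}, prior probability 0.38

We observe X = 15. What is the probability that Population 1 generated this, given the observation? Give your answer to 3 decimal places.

0.896

By Bayes' theorem, P(k | x) = π_k f_k(x) / Σ_j π_j f_j(x).
Component likelihoods at x = 15:
  f_1 = 0.13·(1−0.13)^14 = 0.13·0.142321 = 0.0185018
  f_2 = 0.31·(1−0.31)^14 = 0.31·0.00554482 = 0.00171889
  f_3 = 0.53·(1−0.53)^14 = 0.53·2.56667e-05 = 1.36034e-05
  f_4 = 0.75·(1−0.75)^14 = 0.75·3.72529e-09 = 2.79397e-09
Multiply by the mixture weights:
  π_1·f_1 = 0.17 × 0.0185018 = 0.0031453
  π_2·f_2 = 0.21 × 0.00171889 = 0.000360968
  π_3·f_3 = 0.24 × 1.36034e-05 = 3.2648e-06
  π_4·f_4 = 0.38 × 2.79397e-09 = 1.06171e-09
Marginal: 0.0031453 + 0.000360968 + 3.2648e-06 + 1.06171e-09 = 0.00350953
Responsibility of Population 1: 0.0031453 / 0.00350953 ≈ 0.896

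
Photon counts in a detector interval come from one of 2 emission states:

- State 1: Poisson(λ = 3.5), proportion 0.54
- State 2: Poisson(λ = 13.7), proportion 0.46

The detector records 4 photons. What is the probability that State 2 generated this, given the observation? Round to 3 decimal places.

Apply Bayes' rule: the posterior for each component is proportional to its prior times its likelihood at x.
Poisson probabilities:
  f_1 = 0.188812
  f_2 = 0.00164754
Multiply by the mixture weights:
  π_1·f_1 = 0.54 × 0.188812 = 0.101959
  π_2·f_2 = 0.46 × 0.00164754 = 0.00075787
Denominator: 0.101959 + 0.00075787 = 0.102717
Responsibility of State 2: 0.00075787 / 0.102717 ≈ 0.007

0.007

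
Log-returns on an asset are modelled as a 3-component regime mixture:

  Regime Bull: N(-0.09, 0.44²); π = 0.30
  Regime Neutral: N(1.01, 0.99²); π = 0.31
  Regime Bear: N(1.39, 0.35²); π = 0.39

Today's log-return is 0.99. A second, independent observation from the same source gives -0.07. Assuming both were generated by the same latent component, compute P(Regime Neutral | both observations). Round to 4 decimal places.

By Bayes' theorem, P(k | x) = P(Z=k) f_k(x) / Σ_j P(Z=j) f_j(x).
Since both observations come from the same component, the likelihood for component k is f_k(x₁)·f_k(x₂).
  f_Bull = [(1/(0.44·√(2π)))·exp(−(0.99−-0.09)²/(2·0.44²)) = 0.906687·exp(-3.01240) = 0.0445851] × [0.905751] = 0.040383
  f_Neutral = [(1/(0.99·√(2π)))·exp(−(0.99−1.01)²/(2·0.99²)) = 0.402972·exp(-0.00020) = 0.40289] × [0.222255] = 0.0895443
  f_Bear = [(1/(0.35·√(2π)))·exp(−(0.99−1.39)²/(2·0.35²)) = 1.139835·exp(-0.65306) = 0.593227] × [0.000189803] = 0.000112596
Unnormalised posteriors:
  P(Z=Bull)·f_Bull = 0.30 × 0.040383 = 0.0121149
  P(Z=Neutral)·f_Neutral = 0.31 × 0.0895443 = 0.0277587
  P(Z=Bear)·f_Bear = 0.39 × 0.000112596 = 4.39125e-05
Evidence: 0.0121149 + 0.0277587 + 4.39125e-05 = 0.0399176
P(Regime Neutral | x₁, x₂) = 0.0277587 / 0.0399176 ≈ 0.6954

0.6954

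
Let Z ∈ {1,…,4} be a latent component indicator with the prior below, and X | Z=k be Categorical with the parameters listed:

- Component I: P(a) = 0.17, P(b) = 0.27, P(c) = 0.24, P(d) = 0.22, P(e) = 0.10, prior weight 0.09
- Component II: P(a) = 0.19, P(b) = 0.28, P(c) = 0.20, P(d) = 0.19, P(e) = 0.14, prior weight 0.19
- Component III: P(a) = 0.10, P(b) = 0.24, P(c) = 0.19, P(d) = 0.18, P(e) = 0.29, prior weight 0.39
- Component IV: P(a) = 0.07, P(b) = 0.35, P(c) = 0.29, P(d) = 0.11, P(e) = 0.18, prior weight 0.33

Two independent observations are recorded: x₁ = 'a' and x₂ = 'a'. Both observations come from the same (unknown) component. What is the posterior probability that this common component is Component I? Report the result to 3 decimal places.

0.174

The responsibility of component k is π_k f_k(x) divided by Σ_j π_j f_j(x).
Since both observations come from the same component, the likelihood for component k is f_k(x₁)·f_k(x₂).
  f_I = [P(a | comp) = 0.17] × [0.17] = 0.0289
  f_II = [P(a | comp) = 0.19] × [0.19] = 0.0361
  f_III = [P(a | comp) = 0.10] × [0.1] = 0.01
  f_IV = [P(a | comp) = 0.07] × [0.07] = 0.0049
Unnormalised posteriors:
  π_I·f_I = 0.09 × 0.0289 = 0.002601
  π_II·f_II = 0.19 × 0.0361 = 0.006859
  π_III·f_III = 0.39 × 0.01 = 0.0039
  π_IV·f_IV = 0.33 × 0.0049 = 0.001617
Normaliser: 0.002601 + 0.006859 + 0.0039 + 0.001617 = 0.014977
P(Component I | x₁, x₂) ≈ 0.174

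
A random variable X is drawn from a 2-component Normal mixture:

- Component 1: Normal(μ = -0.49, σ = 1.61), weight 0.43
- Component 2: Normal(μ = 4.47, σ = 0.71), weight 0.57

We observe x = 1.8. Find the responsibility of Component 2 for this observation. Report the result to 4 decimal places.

0.0070

Apply Bayes' rule: the posterior for each component is proportional to its prior times its likelihood at x.
Evaluate each component's likelihood at the observed value:
  L_1 = (1/(1.61·√(2π)))·exp(−(1.8−-0.49)²/(2·1.61²)) = 0.247790·exp(-1.01155) = 0.0901097
  L_2 = (1/(0.71·√(2π)))·exp(−(1.8−4.47)²/(2·0.71²)) = 0.561891·exp(-7.07092) = 0.000477299
Unnormalised posteriors:
  w_1·L_1 = 0.43 × 0.0901097 = 0.0387472
  w_2·L_2 = 0.57 × 0.000477299 = 0.000272061
Sum: 0.0387472 + 0.000272061 = 0.0390192
Responsibility of Component 2: 0.000272061 / 0.0390192 ≈ 0.0070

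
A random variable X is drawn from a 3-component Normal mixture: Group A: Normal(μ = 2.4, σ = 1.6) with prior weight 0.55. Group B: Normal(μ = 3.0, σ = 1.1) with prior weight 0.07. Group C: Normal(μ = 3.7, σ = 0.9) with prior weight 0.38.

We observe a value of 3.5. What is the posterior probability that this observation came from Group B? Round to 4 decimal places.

0.0775

P(component k | x) = w_k·f_k(x) / marginal(x), where marginal(x) = Σ_j w_j·f_j(x).
Component likelihoods at x = 3.5:
  L_A = (1/(1.6·√(2π)))·exp(−(3.5−2.4)²/(2·1.6²)) = 0.249339·exp(-0.23633) = 0.196858
  L_B = (1/(1.1·√(2π)))·exp(−(3.5−3.0)²/(2·1.1²)) = 0.362675·exp(-0.10331) = 0.327079
  L_C = (1/(0.9·√(2π)))·exp(−(3.5−3.7)²/(2·0.9²)) = 0.443269·exp(-0.02469) = 0.432458
Unnormalised posteriors:
  w_A·L_A = 0.55 × 0.196858 = 0.108272
  w_B·L_B = 0.07 × 0.327079 = 0.0228955
  w_C·L_C = 0.38 × 0.432458 = 0.164334
Denominator: 0.108272 + 0.0228955 + 0.164334 = 0.295502
Responsibility of Group B: 0.0228955 / 0.295502 ≈ 0.0775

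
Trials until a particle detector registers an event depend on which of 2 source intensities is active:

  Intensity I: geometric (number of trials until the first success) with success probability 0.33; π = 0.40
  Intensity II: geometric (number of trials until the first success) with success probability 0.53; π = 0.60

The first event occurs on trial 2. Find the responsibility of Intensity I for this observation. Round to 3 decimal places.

0.372

By Bayes' theorem, P(k | x) = w_k f_k(x) / Σ_j w_j f_j(x).
Geometric probabilities:
  f_I = 0.33·(1−0.33)^1 = 0.33·0.67 = 0.2211
  f_II = 0.53·(1−0.53)^1 = 0.53·0.47 = 0.2491
Unnormalised posteriors:
  w_I·f_I = 0.40 × 0.2211 = 0.08844
  w_II·f_II = 0.60 × 0.2491 = 0.14946
Sum: 0.08844 + 0.14946 = 0.2379
So the posterior for Intensity I is 0.08844 / 0.2379 ≈ 0.372.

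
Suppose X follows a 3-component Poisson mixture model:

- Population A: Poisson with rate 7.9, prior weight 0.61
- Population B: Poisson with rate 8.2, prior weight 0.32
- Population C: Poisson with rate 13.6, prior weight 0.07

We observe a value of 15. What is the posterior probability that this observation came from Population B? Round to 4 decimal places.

0.2260

The responsibility of component k is π_k f_k(x) divided by Σ_j π_j f_j(x).
Evaluate each component's likelihood at the observed value:
  L_A = e^(−7.9)·7.9^15/15! = 0.00826001
  L_B = e^(−8.2)·8.2^15/15! = 0.0107027
  L_C = e^(−13.6)·13.6^15/15! = 0.0955386
Weight by the priors:
  π_A·L_A = 0.61 × 0.00826001 = 0.0050386
  π_B·L_B = 0.32 × 0.0107027 = 0.00342486
  π_C·L_C = 0.07 × 0.0955386 = 0.0066877
Normaliser: 0.0050386 + 0.00342486 + 0.0066877 = 0.0151512
Responsibility of Population B: 0.00342486 / 0.0151512 ≈ 0.2260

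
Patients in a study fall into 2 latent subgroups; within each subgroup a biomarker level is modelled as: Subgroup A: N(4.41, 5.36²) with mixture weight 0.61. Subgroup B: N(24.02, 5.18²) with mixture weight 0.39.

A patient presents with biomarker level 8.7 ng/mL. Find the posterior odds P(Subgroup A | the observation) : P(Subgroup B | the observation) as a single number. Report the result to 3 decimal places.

87.038

Only the two components matter; the odds are (π_i f_i(x)) / (π_j f_j(x)).
Normal densities:
  L_A = (1/(5.36·√(2π)))·exp(−(8.7−4.41)²/(2·5.36²)) = 0.074430·exp(-0.32030) = 0.0540308
  L_B = (1/(5.18·√(2π)))·exp(−(8.7−24.02)²/(2·5.18²)) = 0.077016·exp(-4.37349) = 0.000970953
Posterior odds = (π_A·L_A) / (π_B·L_B) = (0.61·0.0540308) / (0.39·0.000970953) = 0.0329588 / 0.000378672 ≈ 87.038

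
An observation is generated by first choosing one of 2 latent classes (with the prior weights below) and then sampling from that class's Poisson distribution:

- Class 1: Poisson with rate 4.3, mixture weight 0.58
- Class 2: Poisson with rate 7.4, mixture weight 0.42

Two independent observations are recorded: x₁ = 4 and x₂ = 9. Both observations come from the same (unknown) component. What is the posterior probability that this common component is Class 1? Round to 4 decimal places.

By Bayes' theorem, P(k | x) = π_k f_k(x) / Σ_j π_j f_j(x).
Since both observations come from the same component, the likelihood for component k is f_k(x₁)·f_k(x₂).
  p_1 = [e^(−4.3)·4.3^4/4! = 0.193284] × [0.0187926] = 0.00363231
  p_2 = [e^(−7.4)·7.4^4/4! = 0.0763724] × [0.112084] = 0.00856012
Weight by the priors:
  π_1·p_1 = 0.58 × 0.00363231 = 0.00210674
  π_2·p_2 = 0.42 × 0.00856012 = 0.00359525
Denominator: 0.00210674 + 0.00359525 = 0.00570199
P(Class 1 | x₁, x₂) = 0.00210674 / 0.00570199 ≈ 0.3695

0.3695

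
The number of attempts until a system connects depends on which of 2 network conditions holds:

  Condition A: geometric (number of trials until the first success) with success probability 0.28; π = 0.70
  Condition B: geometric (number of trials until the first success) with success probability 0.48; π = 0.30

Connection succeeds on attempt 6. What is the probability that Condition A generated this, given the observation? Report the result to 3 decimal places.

Apply Bayes' rule: the posterior for each component is proportional to its prior times its likelihood at x.
Geometric probabilities:
  f_A = 0.28·(1−0.28)^5 = 0.28·0.193492 = 0.0541777
  f_B = 0.48·(1−0.48)^5 = 0.48·0.0380204 = 0.0182498
Multiply by the mixture weights:
  P(Z=A)·f_A = 0.70 × 0.0541777 = 0.0379244
  P(Z=B)·f_B = 0.30 × 0.0182498 = 0.00547494
Sum: 0.0379244 + 0.00547494 = 0.0433993
So the posterior for Condition A is 0.0379244 / 0.0433993 ≈ 0.874.

0.874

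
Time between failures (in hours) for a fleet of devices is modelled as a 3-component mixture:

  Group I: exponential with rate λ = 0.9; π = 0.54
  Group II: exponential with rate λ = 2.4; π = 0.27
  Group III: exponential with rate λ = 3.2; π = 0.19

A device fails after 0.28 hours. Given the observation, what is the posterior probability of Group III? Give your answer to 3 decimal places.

0.259

The responsibility of component k is π_k f_k(x) divided by Σ_j π_j f_j(x).
Exponential densities:
  p_I = 0.9·e^(−0.9·0.28) = 0.9·e^(−0.2520) = 0.69952
  p_II = 2.4·e^(−2.4·0.28) = 2.4·e^(−0.6720) = 1.22565
  p_III = 3.2·e^(−3.2·0.28) = 3.2·e^(−0.8960) = 1.30624
Weight by the priors:
  π_I·p_I = 0.54 × 0.69952 = 0.377741
  π_II·p_II = 0.27 × 1.22565 = 0.330925
  π_III·p_III = 0.19 × 1.30624 = 0.248185
Evidence: 0.377741 + 0.330925 + 0.248185 = 0.956851
P(Group III | data) = 0.248185 / 0.956851 ≈ 0.259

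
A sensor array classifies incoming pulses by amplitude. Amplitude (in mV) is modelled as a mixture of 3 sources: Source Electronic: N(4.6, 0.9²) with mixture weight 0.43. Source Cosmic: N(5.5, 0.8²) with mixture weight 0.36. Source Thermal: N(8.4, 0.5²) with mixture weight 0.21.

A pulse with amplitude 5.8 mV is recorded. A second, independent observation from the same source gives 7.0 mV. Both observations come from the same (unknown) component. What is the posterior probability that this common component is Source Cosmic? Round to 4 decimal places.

P(component k | x) = π_k·f_k(x) / marginal(x), where marginal(x) = Σ_j π_j·f_j(x).
Since both observations come from the same component, the likelihood for component k is f_k(x₁)·f_k(x₂).
  f_Electronic = [(1/(0.9·√(2π)))·exp(−(5.8−4.6)²/(2·0.9²)) = 0.443269·exp(-0.88889) = 0.182233] × [0.0126622] = 0.00230748
  f_Cosmic = [(1/(0.8·√(2π)))·exp(−(5.8−5.5)²/(2·0.8²)) = 0.498678·exp(-0.07031) = 0.464819] × [0.0859828] = 0.0399664
  f_Thermal = [(1/(0.5·√(2π)))·exp(−(5.8−8.4)²/(2·0.5²)) = 0.797885·exp(-13.52000) = 1.07221e-06] × [0.0158309] = 1.6974e-08
Weight by the priors:
  π_Electronic·f_Electronic = 0.43 × 0.00230748 = 0.000992215
  π_Cosmic·f_Cosmic = 0.36 × 0.0399664 = 0.0143879
  π_Thermal·f_Thermal = 0.21 × 1.6974e-08 = 3.56454e-09
Denominator: 0.000992215 + 0.0143879 + 3.56454e-09 = 0.0153801
Responsibility of Source Cosmic: 0.0143879 / 0.0153801 ≈ 0.9355

0.9355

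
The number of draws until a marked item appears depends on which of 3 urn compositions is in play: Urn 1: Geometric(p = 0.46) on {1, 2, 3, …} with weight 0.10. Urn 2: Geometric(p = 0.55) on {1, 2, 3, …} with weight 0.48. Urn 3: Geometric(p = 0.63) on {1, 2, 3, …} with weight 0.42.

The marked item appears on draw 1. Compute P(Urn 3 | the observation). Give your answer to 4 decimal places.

The responsibility of component k is w_k f_k(x) divided by Σ_j w_j f_j(x).
Geometric probabilities:
  p_1 = 0.46
  p_2 = 0.55
  p_3 = 0.63
Multiply by the mixture weights:
  w_1·p_1 = 0.10 × 0.46 = 0.046
  w_2·p_2 = 0.48 × 0.55 = 0.264
  w_3·p_3 = 0.42 × 0.63 = 0.2646
Denominator: 0.046 + 0.264 + 0.2646 = 0.5746
P(Urn 3 | the observation) = 0.2646 / 0.5746 ≈ 0.4605

0.4605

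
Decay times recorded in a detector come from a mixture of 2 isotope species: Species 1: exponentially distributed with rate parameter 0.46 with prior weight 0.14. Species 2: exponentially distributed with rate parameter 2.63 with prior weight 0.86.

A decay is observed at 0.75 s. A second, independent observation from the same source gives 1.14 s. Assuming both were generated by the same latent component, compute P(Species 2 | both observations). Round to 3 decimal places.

0.769

By Bayes' theorem, P(k | x) = π_k f_k(x) / Σ_j π_j f_j(x).
Since both observations come from the same component, the likelihood for component k is f_k(x₁)·f_k(x₂).
  L_1 = [0.325781] × [0.272279] = 0.0887034
  L_2 = [0.365856] × [0.131176] = 0.0479915
Prior × likelihood for each component:
  π_1·L_1 = 0.14 × 0.0887034 = 0.0124185
  π_2·L_2 = 0.86 × 0.0479915 = 0.0412727
Normaliser: 0.0124185 + 0.0412727 = 0.0536911
Responsibility of Species 2: 0.0412727 / 0.0536911 ≈ 0.769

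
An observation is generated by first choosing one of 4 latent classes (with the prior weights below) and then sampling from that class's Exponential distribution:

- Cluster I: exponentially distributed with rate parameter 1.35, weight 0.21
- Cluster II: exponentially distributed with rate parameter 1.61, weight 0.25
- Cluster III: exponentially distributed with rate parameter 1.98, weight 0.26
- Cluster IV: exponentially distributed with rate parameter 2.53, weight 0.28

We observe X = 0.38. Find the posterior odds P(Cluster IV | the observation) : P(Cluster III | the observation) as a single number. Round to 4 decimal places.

Since P(k|x) ∝ w_k f_k(x), the posterior odds are w_i f_i(x) / (w_j f_j(x)).
Evaluate each component's likelihood at the observed value:
  f_I = 1.35·e^(−1.35·0.38) = 1.35·e^(−0.5130) = 0.808241
  f_II = 1.61·e^(−1.61·0.38) = 1.61·e^(−0.6118) = 0.873222
  f_III = 1.98·e^(−1.98·0.38) = 1.98·e^(−0.7524) = 0.933044
  f_IV = 2.53·e^(−2.53·0.38) = 2.53·e^(−0.9614) = 0.967364
0.270862 / 0.242591 ≈ 1.1165

1.1165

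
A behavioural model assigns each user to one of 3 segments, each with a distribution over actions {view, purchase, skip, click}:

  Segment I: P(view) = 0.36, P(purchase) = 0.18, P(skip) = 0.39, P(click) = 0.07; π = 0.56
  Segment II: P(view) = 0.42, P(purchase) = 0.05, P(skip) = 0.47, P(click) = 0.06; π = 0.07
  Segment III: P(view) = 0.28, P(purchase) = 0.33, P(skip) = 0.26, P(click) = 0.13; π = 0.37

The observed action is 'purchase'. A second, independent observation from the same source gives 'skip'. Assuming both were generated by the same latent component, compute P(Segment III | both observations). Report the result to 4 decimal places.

0.4367

P(component k | x) = P(Z=k)·f_k(x) / marginal(x), where marginal(x) = Σ_j P(Z=j)·f_j(x).
Since both observations come from the same component, the likelihood for component k is f_k(x₁)·f_k(x₂).
  L_I = [P(purchase | comp) = 0.18] × [0.39] = 0.0702
  L_II = [P(purchase | comp) = 0.05] × [0.47] = 0.0235
  L_III = [P(purchase | comp) = 0.33] × [0.26] = 0.0858
Unnormalised posteriors:
  P(Z=I)·L_I = 0.56 × 0.0702 = 0.039312
  P(Z=II)·L_II = 0.07 × 0.0235 = 0.001645
  P(Z=III)·L_III = 0.37 × 0.0858 = 0.031746
Normaliser: 0.039312 + 0.001645 + 0.031746 = 0.072703
P(Segment III | x) = 0.031746 / 0.072703 ≈ 0.4367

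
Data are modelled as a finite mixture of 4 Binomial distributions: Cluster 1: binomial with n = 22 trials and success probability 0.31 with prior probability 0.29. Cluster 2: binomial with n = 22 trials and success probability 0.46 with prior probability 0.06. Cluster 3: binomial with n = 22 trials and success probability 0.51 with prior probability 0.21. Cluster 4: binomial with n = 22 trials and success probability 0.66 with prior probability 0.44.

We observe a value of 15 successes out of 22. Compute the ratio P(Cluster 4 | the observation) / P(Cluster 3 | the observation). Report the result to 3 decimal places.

7.759

Posterior odds = (w_i f_i(x)) / (w_j f_j(x)); the normalising sum cancels.
Component likelihoods at x = 15 successes out of 22:
  L_1 = C(22,15)·0.31^15·0.69^7 = 170544·2.34653e-08·0.0744635 = 0.000297993
  L_2 = C(22,15)·0.46^15·0.54^7 = 170544·8.7371e-06·0.0133893 = 0.0199508
  L_3 = C(22,15)·0.51^15·0.49^7 = 170544·4.10726e-05·0.00678223 = 0.0475074
  L_4 = C(22,15)·0.66^15·0.34^7 = 170544·0.00196408·0.000525234 = 0.175933
0.0774106 / 0.00997656 ≈ 7.759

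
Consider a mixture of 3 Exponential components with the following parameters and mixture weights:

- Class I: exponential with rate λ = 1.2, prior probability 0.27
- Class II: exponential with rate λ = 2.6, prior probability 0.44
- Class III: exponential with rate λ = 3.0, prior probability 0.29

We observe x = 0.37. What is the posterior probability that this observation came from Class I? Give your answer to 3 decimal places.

0.223

By Bayes' theorem, P(k | x) = π_k f_k(x) / Σ_j π_j f_j(x).
Evaluate each component's likelihood at the observed value:
  p_I = 1.2·e^(−1.2·0.37) = 1.2·e^(−0.4440) = 0.769759
  p_II = 2.6·e^(−2.6·0.37) = 2.6·e^(−0.9620) = 0.993532
  p_III = 3.0·e^(−3.0·0.37) = 3.0·e^(−1.1100) = 0.988677
Multiply by the mixture weights:
  π_I·p_I = 0.27 × 0.769759 = 0.207835
  π_II·p_II = 0.44 × 0.993532 = 0.437154
  π_III·p_III = 0.29 × 0.988677 = 0.286716
Normaliser: 0.207835 + 0.437154 + 0.286716 = 0.931705
So the posterior for Class I is 0.207835 / 0.931705 ≈ 0.223.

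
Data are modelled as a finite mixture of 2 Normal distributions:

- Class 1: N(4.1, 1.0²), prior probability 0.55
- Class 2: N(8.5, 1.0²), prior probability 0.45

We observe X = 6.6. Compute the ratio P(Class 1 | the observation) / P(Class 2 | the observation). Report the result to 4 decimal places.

0.3265

Since P(k|x) ∝ P(Z=k) f_k(x), the posterior odds are P(Z=i) f_i(x) / (P(Z=j) f_j(x)).
Component likelihoods at x = 6.6:
  f_1 = 0.0175283
  f_2 = 0.0656158
0.00964057 / 0.0295271 ≈ 0.3265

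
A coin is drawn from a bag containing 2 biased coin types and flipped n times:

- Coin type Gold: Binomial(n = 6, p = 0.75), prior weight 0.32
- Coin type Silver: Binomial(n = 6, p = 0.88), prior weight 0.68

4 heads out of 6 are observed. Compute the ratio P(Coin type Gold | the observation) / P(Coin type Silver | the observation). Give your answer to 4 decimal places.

Posterior odds = (P(Z=i) f_i(x)) / (P(Z=j) f_j(x)); the normalising sum cancels.
Evaluate each component's likelihood at the observed value:
  p_Gold = C(6,4)·0.75^4·0.25^2 = 15·0.316406·0.0625 = 0.296631
  p_Silver = C(6,4)·0.88^4·0.12^2 = 15·0.599695·0.0144 = 0.129534
Posterior odds = (P(Z=Gold)·p_Gold) / (P(Z=Silver)·p_Silver) = (0.32·0.296631) / (0.68·0.129534) = 0.0949219 / 0.0880833 ≈ 1.0776

1.0776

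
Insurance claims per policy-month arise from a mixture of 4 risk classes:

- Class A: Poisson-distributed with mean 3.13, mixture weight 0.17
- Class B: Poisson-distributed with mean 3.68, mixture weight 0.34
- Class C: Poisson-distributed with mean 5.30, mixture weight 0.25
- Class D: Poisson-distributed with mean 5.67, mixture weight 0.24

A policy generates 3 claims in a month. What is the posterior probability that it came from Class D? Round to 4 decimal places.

0.1521

Apply Bayes' rule: the posterior for each component is proportional to its prior times its likelihood at x.
Poisson probabilities:
  L_A = 0.223429
  L_B = 0.209502
  L_C = 0.123856
  L_D = 0.104749
Unnormalised posteriors:
  π_A·L_A = 0.17 × 0.223429 = 0.037983
  π_B·L_B = 0.34 × 0.209502 = 0.0712307
  π_C·L_C = 0.25 × 0.123856 = 0.0309639
  π_D·L_D = 0.24 × 0.104749 = 0.0251397
Evidence: 0.037983 + 0.0712307 + 0.0309639 + 0.0251397 = 0.165317
P(Class D | x) ≈ 0.1521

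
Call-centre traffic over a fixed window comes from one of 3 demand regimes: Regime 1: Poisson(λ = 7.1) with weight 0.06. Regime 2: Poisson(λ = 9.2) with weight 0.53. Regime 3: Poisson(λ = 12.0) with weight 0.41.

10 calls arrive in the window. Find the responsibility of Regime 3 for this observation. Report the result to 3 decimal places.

0.385

P(component k | x) = P(Z=k)·f_k(x) / marginal(x), where marginal(x) = Σ_j P(Z=j)·f_j(x).
Poisson probabilities:
  p_1 = e^(−7.1)·7.1^10/10! = 0.0740167
  p_2 = e^(−9.2)·9.2^10/10! = 0.12095
  p_3 = e^(−12.0)·12.0^10/10! = 0.104837
Unnormalised posteriors:
  P(Z=1)·p_1 = 0.06 × 0.0740167 = 0.004441
  P(Z=2)·p_2 = 0.53 × 0.12095 = 0.0641035
  P(Z=3)·p_3 = 0.41 × 0.104837 = 0.0429833
Evidence: 0.004441 + 0.0641035 + 0.0429833 = 0.111528
P(Regime 3 | the observation) = 0.0429833 / 0.111528 ≈ 0.385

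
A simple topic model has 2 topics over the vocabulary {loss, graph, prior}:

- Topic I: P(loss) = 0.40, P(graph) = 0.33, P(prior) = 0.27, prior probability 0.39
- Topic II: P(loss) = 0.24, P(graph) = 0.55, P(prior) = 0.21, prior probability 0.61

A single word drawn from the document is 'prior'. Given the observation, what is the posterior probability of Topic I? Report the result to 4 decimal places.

The responsibility of component k is P(Z=k) f_k(x) divided by Σ_j P(Z=j) f_j(x).
Categorical probabilities:
  f_I = P(prior | comp) = 0.27
  f_II = P(prior | comp) = 0.21
Multiply by the mixture weights:
  P(Z=I)·f_I = 0.39 × 0.27 = 0.1053
  P(Z=II)·f_II = 0.61 × 0.21 = 0.1281
Evidence: 0.1053 + 0.1281 = 0.2334
P(Topic I | the observation) ≈ 0.4512

0.4512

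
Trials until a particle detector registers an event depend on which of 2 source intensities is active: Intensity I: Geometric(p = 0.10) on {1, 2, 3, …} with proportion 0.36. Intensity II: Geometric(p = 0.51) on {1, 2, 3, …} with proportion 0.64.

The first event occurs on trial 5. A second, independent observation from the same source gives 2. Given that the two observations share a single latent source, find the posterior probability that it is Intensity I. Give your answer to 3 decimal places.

0.311

By Bayes' theorem, P(k | x) = w_k f_k(x) / Σ_j w_j f_j(x).
Since both observations come from the same component, the likelihood for component k is f_k(x₁)·f_k(x₂).
  L_I = [0.10·(1−0.10)^4 = 0.10·0.6561 = 0.06561] × [0.09] = 0.0059049
  L_II = [0.51·(1−0.51)^4 = 0.51·0.057648 = 0.0294005] × [0.2499] = 0.00734718
Weight by the priors:
  w_I·L_I = 0.36 × 0.0059049 = 0.00212576
  w_II·L_II = 0.64 × 0.00734718 = 0.0047022
Normaliser: 0.00212576 + 0.0047022 = 0.00682796
P(Intensity I | x) ≈ 0.311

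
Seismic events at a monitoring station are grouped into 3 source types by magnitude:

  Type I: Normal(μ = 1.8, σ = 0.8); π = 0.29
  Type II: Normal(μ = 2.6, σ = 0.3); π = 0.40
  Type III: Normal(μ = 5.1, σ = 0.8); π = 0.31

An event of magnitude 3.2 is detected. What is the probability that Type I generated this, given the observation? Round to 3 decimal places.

0.278

Posterior ∝ prior × likelihood, so P(k | x) ∝ P(Z=k) f_k(x); normalise over all components.
Normal densities:
  p_I = (1/(0.8·√(2π)))·exp(−(3.2−1.8)²/(2·0.8²)) = 0.498678·exp(-1.53125) = 0.107847
  p_II = (1/(0.3·√(2π)))·exp(−(3.2−2.6)²/(2·0.3²)) = 1.329808·exp(-2.00000) = 0.17997
  p_III = (1/(0.8·√(2π)))·exp(−(3.2−5.1)²/(2·0.8²)) = 0.498678·exp(-2.82031) = 0.0297149
Unnormalised posteriors:
  P(Z=I)·p_I = 0.29 × 0.107847 = 0.0312755
  P(Z=II)·p_II = 0.40 × 0.17997 = 0.071988
  P(Z=III)·p_III = 0.31 × 0.0297149 = 0.00921161
Marginal: 0.0312755 + 0.071988 + 0.00921161 = 0.112475
P(Type I | data) = 0.0312755 / 0.112475 ≈ 0.278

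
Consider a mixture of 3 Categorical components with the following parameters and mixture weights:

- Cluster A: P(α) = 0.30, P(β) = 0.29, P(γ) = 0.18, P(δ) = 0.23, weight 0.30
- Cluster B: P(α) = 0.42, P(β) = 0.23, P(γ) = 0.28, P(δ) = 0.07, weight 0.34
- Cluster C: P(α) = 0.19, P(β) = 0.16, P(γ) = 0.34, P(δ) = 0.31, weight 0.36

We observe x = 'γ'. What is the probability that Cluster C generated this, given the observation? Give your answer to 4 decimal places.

0.4507

By Bayes' theorem, P(k | x) = π_k f_k(x) / Σ_j π_j f_j(x).
Categorical probabilities:
  p_A = 0.18
  p_B = 0.28
  p_C = 0.34
Multiply by the mixture weights:
  π_A·p_A = 0.30 × 0.18 = 0.054
  π_B·p_B = 0.34 × 0.28 = 0.0952
  π_C·p_C = 0.36 × 0.34 = 0.1224
Normaliser: 0.054 + 0.0952 + 0.1224 = 0.2716
Responsibility of Cluster C: 0.1224 / 0.2716 ≈ 0.4507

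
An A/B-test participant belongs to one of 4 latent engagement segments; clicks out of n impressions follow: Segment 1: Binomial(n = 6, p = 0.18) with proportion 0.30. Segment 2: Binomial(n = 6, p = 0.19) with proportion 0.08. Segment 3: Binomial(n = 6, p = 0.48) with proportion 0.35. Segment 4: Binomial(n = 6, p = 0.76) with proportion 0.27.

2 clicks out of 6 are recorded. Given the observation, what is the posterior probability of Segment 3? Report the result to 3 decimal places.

By Bayes' theorem, P(k | x) = w_k f_k(x) / Σ_j w_j f_j(x).
Evaluate each component's likelihood at the observed value:
  p_1 = 0.219731
  p_2 = 0.233098
  p_3 = 0.252689
  p_4 = 0.0287451
Multiply by the mixture weights:
  w_1·p_1 = 0.30 × 0.219731 = 0.0659194
  w_2·p_2 = 0.08 × 0.233098 = 0.0186478
  w_3·p_3 = 0.35 × 0.252689 = 0.0884413
  w_4·p_4 = 0.27 × 0.0287451 = 0.00776117
Denominator: 0.0659194 + 0.0186478 + 0.0884413 + 0.00776117 = 0.18077
So the posterior for Segment 3 is 0.0884413 / 0.18077 ≈ 0.489.

0.489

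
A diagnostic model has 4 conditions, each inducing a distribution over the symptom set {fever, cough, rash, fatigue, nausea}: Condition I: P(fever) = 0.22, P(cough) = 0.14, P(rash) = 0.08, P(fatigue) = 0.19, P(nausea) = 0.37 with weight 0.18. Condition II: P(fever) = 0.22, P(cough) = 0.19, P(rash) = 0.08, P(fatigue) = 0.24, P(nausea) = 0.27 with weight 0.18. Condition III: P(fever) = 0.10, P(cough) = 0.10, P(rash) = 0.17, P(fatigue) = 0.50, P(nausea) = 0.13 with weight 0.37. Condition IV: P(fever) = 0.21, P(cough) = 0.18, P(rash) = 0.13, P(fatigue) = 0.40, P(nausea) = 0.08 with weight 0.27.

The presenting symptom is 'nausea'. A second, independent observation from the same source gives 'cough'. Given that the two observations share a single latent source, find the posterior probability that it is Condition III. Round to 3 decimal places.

Apply Bayes' rule: the posterior for each component is proportional to its prior times its likelihood at x.
Since both observations come from the same component, the likelihood for component k is f_k(x₁)·f_k(x₂).
  p_I = [P(nausea | comp) = 0.37] × [0.14] = 0.0518
  p_II = [P(nausea | comp) = 0.27] × [0.19] = 0.0513
  p_III = [P(nausea | comp) = 0.13] × [0.1] = 0.013
  p_IV = [P(nausea | comp) = 0.08] × [0.18] = 0.0144
Prior × likelihood for each component:
  P(Z=I)·p_I = 0.18 × 0.0518 = 0.009324
  P(Z=II)·p_II = 0.18 × 0.0513 = 0.009234
  P(Z=III)·p_III = 0.37 × 0.013 = 0.00481
  P(Z=IV)·p_IV = 0.27 × 0.0144 = 0.003888
Normaliser: 0.009324 + 0.009234 + 0.00481 + 0.003888 = 0.027256
So the posterior for Condition III is 0.00481 / 0.027256 ≈ 0.176.

0.176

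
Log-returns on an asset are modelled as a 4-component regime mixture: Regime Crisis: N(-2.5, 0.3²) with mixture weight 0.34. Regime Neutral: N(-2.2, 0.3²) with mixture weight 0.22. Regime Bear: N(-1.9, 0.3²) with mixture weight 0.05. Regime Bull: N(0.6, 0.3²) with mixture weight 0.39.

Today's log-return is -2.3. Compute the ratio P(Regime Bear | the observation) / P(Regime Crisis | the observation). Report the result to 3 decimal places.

Only the two components matter; the odds are (π_i f_i(x)) / (π_j f_j(x)).
Normal densities:
  f_Crisis = (1/(0.3·√(2π)))·exp(−(-2.3−-2.5)²/(2·0.3²)) = 1.329808·exp(-0.22222) = 1.06483
  f_Neutral = (1/(0.3·√(2π)))·exp(−(-2.3−-2.2)²/(2·0.3²)) = 1.329808·exp(-0.05556) = 1.25794
  f_Bear = (1/(0.3·√(2π)))·exp(−(-2.3−-1.9)²/(2·0.3²)) = 1.329808·exp(-0.88889) = 0.5467
  f_Bull = (1/(0.3·√(2π)))·exp(−(-2.3−0.6)²/(2·0.3²)) = 1.329808·exp(-46.72222) = 6.8012e-21
0.027335 / 0.362041 ≈ 0.076

0.076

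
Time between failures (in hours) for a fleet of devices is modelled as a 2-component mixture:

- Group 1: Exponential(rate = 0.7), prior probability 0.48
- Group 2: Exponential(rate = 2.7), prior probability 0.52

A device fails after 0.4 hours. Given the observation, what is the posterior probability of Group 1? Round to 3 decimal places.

0.348

By Bayes' theorem, P(k | x) = P(Z=k) f_k(x) / Σ_j P(Z=j) f_j(x).
Exponential densities:
  L_1 = 0.7·e^(−0.7·0.4) = 0.7·e^(−0.2800) = 0.529049
  L_2 = 2.7·e^(−2.7·0.4) = 2.7·e^(−1.0800) = 0.916908
Unnormalised posteriors:
  P(Z=1)·L_1 = 0.48 × 0.529049 = 0.253943
  P(Z=2)·L_2 = 0.52 × 0.916908 = 0.476792
Sum: 0.253943 + 0.476792 = 0.730735
Responsibility of Group 1: 0.253943 / 0.730735 ≈ 0.348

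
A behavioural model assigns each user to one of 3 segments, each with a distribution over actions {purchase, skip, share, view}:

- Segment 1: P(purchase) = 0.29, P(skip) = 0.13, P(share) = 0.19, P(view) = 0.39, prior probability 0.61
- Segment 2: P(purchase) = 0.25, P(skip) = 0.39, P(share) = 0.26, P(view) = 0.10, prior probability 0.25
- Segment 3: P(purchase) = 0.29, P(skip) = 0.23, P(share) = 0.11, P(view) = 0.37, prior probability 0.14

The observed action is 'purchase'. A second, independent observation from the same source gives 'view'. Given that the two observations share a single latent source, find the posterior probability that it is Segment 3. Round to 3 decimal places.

Apply Bayes' rule: the posterior for each component is proportional to its prior times its likelihood at x.
Since both observations come from the same component, the likelihood for component k is f_k(x₁)·f_k(x₂).
  f_1 = [0.29] × [0.39] = 0.1131
  f_2 = [0.25] × [0.1] = 0.025
  f_3 = [0.29] × [0.37] = 0.1073
Unnormalised posteriors:
  π_1·f_1 = 0.61 × 0.1131 = 0.068991
  π_2·f_2 = 0.25 × 0.025 = 0.00625
  π_3·f_3 = 0.14 × 0.1073 = 0.015022
Marginal: 0.068991 + 0.00625 + 0.015022 = 0.090263
Responsibility of Segment 3: 0.015022 / 0.090263 ≈ 0.166

0.166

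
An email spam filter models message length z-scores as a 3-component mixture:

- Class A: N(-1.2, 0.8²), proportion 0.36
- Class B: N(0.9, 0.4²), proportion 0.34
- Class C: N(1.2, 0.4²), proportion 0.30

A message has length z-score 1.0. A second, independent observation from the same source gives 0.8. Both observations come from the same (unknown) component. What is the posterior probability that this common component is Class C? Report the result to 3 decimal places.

Apply Bayes' rule: the posterior for each component is proportional to its prior times its likelihood at x.
Since both observations come from the same component, the likelihood for component k is f_k(x₁)·f_k(x₂).
  f_A = [(1/(0.8·√(2π)))·exp(−(1.0−-1.2)²/(2·0.8²)) = 0.498678·exp(-3.78125) = 0.011367] × [0.0219104] = 0.000249054
  f_B = [(1/(0.4·√(2π)))·exp(−(1.0−0.9)²/(2·0.4²)) = 0.997356·exp(-0.03125) = 0.96667] × [0.96667] = 0.934451
  f_C = [(1/(0.4·√(2π)))·exp(−(1.0−1.2)²/(2·0.4²)) = 0.997356·exp(-0.12500) = 0.880163] × [0.604927] = 0.532434
Weight by the priors:
  π_A·f_A = 0.36 × 0.000249054 = 8.96595e-05
  π_B·f_B = 0.34 × 0.934451 = 0.317713
  π_C·f_C = 0.30 × 0.532434 = 0.15973
Denominator: 8.96595e-05 + 0.317713 + 0.15973 = 0.477533
So the posterior for Class C is 0.15973 / 0.477533 ≈ 0.334.

0.334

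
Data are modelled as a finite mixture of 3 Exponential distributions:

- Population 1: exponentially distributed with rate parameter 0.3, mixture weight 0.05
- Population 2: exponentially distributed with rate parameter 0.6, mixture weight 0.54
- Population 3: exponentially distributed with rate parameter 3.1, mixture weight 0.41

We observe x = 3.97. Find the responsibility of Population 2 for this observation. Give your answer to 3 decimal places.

0.868

Posterior ∝ prior × likelihood, so P(k | x) ∝ w_k f_k(x); normalise over all components.
Component likelihoods at x = 3.97:
  p_1 = 0.0911752
  p_2 = 0.0554194
  p_3 = 1.4012e-05
Weight by the priors:
  w_1·p_1 = 0.05 × 0.0911752 = 0.00455876
  w_2·p_2 = 0.54 × 0.0554194 = 0.0299265
  w_3·p_3 = 0.41 × 1.4012e-05 = 5.74491e-06
Marginal: 0.00455876 + 0.0299265 + 5.74491e-06 = 0.034491
P(Population 2 | 3.97) ≈ 0.868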